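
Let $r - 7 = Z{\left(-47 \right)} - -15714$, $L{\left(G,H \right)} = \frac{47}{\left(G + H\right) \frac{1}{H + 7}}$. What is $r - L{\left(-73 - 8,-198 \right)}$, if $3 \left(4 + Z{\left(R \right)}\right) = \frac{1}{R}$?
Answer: $\frac{205675009}{13113} \approx 15685.0$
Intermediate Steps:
$Z{\left(R \right)} = -4 + \frac{1}{3 R}$
$L{\left(G,H \right)} = \frac{47 \left(7 + H\right)}{G + H}$ ($L{\left(G,H \right)} = \frac{47}{\left(G + H\right) \frac{1}{7 + H}} = \frac{47}{\frac{1}{7 + H} \left(G + H\right)} = 47 \frac{7 + H}{G + H} = \frac{47 \left(7 + H\right)}{G + H}$)
$r = \frac{2216096}{141}$ ($r = 7 - \left(-15710 + \frac{1}{141}\right) = 7 + \left(\left(-4 + \frac{1}{3} \left(- \frac{1}{47}\right)\right) + 15714\right) = 7 + \left(\left(-4 - \frac{1}{141}\right) + 15714\right) = 7 + \left(- \frac{565}{141} + 15714\right) = 7 + \frac{2215109}{141} = \frac{2216096}{141} \approx 15717.0$)
$r - L{\left(-73 - 8,-198 \right)} = \frac{2216096}{141} - \frac{47 \left(7 - 198\right)}{\left(-73 - 8\right) - 198} = \frac{2216096}{141} - 47 \frac{1}{-81 - 198} \left(-191\right) = \frac{2216096}{141} - 47 \frac{1}{-279} \left(-191\right) = \frac{2216096}{141} - 47 \left(- \frac{1}{279}\right) \left(-191\right) = \frac{2216096}{141} - \frac{8977}{279} = \frac{205675009}{13113}$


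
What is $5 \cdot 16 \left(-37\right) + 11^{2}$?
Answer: $-2839$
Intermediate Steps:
$5 \cdot 16 \left(-37\right) + 11^{2} = 80 \left(-37\right) + 121 = -2960 + 121 = -2839$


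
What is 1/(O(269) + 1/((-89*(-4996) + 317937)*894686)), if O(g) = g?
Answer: 682270544566/183530776488255 ≈ 0.0037175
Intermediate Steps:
1/(O(269) + 1/((-89*(-4996) + 317937)*894686)) = 1/(269 + 1/((-89*(-4996) + 317937)*894686)) = 1/(269 + (1/894686)/(444644 + 317937)) = 1/(269 + (1/894686)/762581) = 1/(269 + (1/762581)*(1/894686)) = 1/(269 + 1/682270544566) = 1/(183530776488255/682270544566) = 682270544566/183530776488255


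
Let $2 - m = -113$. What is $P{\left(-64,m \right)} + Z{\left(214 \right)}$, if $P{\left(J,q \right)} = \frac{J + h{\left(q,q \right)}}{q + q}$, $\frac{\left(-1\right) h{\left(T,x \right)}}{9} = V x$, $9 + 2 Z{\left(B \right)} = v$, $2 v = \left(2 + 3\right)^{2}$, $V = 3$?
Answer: $- \frac{5533}{460} \approx -12.028$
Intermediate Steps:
$v = \frac{25}{2}$ ($v = \frac{\left(2 + 3\right)^{2}}{2} = \frac{5^{2}}{2} = \frac{1}{2} \cdot 25 = \frac{25}{2} \approx 12.5$)
$m = 115$ ($m = 2 - -113 = 2 + 113 = 115$)
$Z{\left(B \right)} = \frac{7}{4}$ ($Z{\left(B \right)} = - \frac{9}{2} + \frac{1}{2} \cdot \frac{25}{2} = - \frac{9}{2} + \frac{25}{4} = \frac{7}{4}$)
$h{\left(T,x \right)} = - 27 x$ ($h{\left(T,x \right)} = - 9 \cdot 3 x = - 27 x$)
$P{\left(J,q \right)} = \frac{J - 27 q}{2 q}$ ($P{\left(J,q \right)} = \frac{J - 27 q}{q + q} = \frac{J - 27 q}{2 q}$)
$P{\left(-64,m \right)} + Z{\left(214 \right)} = \frac{-64 - 3105}{2 \cdot 115} + \frac{7}{4} = \frac{1}{2} \cdot \frac{1}{115} \left(-64 - 3105\right) + \frac{7}{4} = \frac{1}{2} \cdot \frac{1}{115} \left(-3169\right) + \frac{7}{4} = - \frac{3169}{230} + \frac{7}{4} = - \frac{5533}{460}$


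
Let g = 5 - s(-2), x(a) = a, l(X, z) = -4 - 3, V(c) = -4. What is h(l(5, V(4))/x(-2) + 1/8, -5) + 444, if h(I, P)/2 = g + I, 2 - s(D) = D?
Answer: 1813/4 ≈ 453.25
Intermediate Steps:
l(X, z) = -7
s(D) = 2 - D
g = 1 (g = 5 - (2 - 1*(-2)) = 5 - (2 + 2) = 5 - 1*4 = 5 - 4 = 1)
h(I, P) = 2 + 2*I (h(I, P) = 2*(1 + I) = 2 + 2*I)
h(l(5, V(4))/x(-2) + 1/8, -5) + 444 = (2 + 2*(-7/(-2) + 1/8)) + 444 = (2 + 2*(-7*(-½) + 1*(⅛))) + 444 = (2 + 2*(7/2 + ⅛)) + 444 = (2 + 2*(29/8)) + 444 = (2 + 29/4) + 444 = 37/4 + 444 = 1813/4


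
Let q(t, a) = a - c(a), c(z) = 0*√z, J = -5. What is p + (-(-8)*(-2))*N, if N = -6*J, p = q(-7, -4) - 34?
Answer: -518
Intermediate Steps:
c(z) = 0
q(t, a) = a (q(t, a) = a - 1*0 = a + 0 = a)
p = -38 (p = -4 - 34 = -38)
N = 30 (N = -6*(-5) = 30)
p + (-(-8)*(-2))*N = -38 - (-8)*(-2)*30 = -38 - 2*8*30 = -38 - 16*30 = -38 - 480 = -518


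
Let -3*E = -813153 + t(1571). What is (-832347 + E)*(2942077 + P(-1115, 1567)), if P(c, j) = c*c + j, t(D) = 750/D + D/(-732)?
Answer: -2702515265260820185/1149972 ≈ -2.3501e+12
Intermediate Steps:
t(D) = 750/D - D/732 (t(D) = 750/D + D*(-1/732) = 750/D - D/732)
P(c, j) = j + c² (P(c, j) = c² + j = j + c²)
E = 935105100757/3449916 (E = -(-813153 + (750/1571 - 1/732*1571))/3 = -(-813153 + (750*(1/1571) - 1571/732))/3 = -(-813153 + (750/1571 - 1571/732))/3 = -(-813153 - 1919041/1149972)/3 = -⅓*(-935105100757/1149972) = 935105100757/3449916 ≈ 2.7105e+5)
(-832347 + E)*(2942077 + P(-1115, 1567)) = (-832347 + 935105100757/3449916)*(2942077 + (1567 + (-1115)²)) = -1936422132095*(2942077 + (1567 + 1243225))/3449916 = -1936422132095*(2942077 + 1244792)/3449916 = -1936422132095/3449916*4186869 = -2702515265260820185/1149972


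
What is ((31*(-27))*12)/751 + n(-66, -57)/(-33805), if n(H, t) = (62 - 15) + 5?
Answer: -339576472/25387555 ≈ -13.376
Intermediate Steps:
n(H, t) = 52 (n(H, t) = 47 + 5 = 52)
((31*(-27))*12)/751 + n(-66, -57)/(-33805) = ((31*(-27))*12)/751 + 52/(-33805) = -837*12*(1/751) + 52*(-1/33805) = -10044*1/751 - 52/33805 = -10044/751 - 52/33805 = -339576472/25387555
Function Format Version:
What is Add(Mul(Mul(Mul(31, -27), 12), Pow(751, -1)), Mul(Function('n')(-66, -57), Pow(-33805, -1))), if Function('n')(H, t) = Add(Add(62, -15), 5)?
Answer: Rational(-339576472, 25387555) ≈ -13.376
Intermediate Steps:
Function('n')(H, t) = 52 (Function('n')(H, t) = Add(47, 5) = 52)
Add(Mul(Mul(Mul(31, -27), 12), Pow(751, -1)), Mul(Function('n')(-66, -57), Pow(-33805, -1))) = Add(Mul(Mul(Mul(31, -27), 12), Pow(751, -1)), Mul(52, Pow(-33805, -1))) = Add(Mul(Mul(-837, 12), Rational(1, 751)), Mul(52, Rational(-1, 33805))) = Add(Mul(-10044, Rational(1, 751)), Rational(-52, 33805)) = Add(Rational(-10044, 751), Rational(-52, 33805)) = Rational(-339576472, 25387555)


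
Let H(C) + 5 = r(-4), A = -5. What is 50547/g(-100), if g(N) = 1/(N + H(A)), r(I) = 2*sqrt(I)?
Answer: -5307435 + 202188*I ≈ -5.3074e+6 + 2.0219e+5*I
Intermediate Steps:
H(C) = -5 + 4*I (H(C) = -5 + 2*sqrt(-4) = -5 + 2*(2*I) = -5 + 4*I)
g(N) = 1/(-5 + N + 4*I) (g(N) = 1/(N + (-5 + 4*I)) = 1/(-5 + N + 4*I))
50547/g(-100) = 50547/(1/(-5 - 100 + 4*I)) = 50547/(1/(-105 + 4*I)) = 50547/(((-105 - 4*I)/11041)) = 50547*(-105 + 4*I) = -5307435 + 202188*I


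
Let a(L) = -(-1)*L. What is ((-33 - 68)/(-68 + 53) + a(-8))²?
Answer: 361/225 ≈ 1.6044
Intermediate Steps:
a(L) = L
((-33 - 68)/(-68 + 53) + a(-8))² = ((-33 - 68)/(-68 + 53) - 8)² = (-101/(-15) - 8)² = (-101*(-1/15) - 8)² = (101/15 - 8)² = (-19/15)² = 361/225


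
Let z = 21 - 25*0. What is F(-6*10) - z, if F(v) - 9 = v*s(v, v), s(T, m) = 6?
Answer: -372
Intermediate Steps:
F(v) = 9 + 6*v (F(v) = 9 + v*6 = 9 + 6*v)
z = 21 (z = 21 + 0 = 21)
F(-6*10) - z = (9 + 6*(-6*10)) - 1*21 = (9 + 6*(-60)) - 21 = (9 - 360) - 21 = -351 - 21 = -372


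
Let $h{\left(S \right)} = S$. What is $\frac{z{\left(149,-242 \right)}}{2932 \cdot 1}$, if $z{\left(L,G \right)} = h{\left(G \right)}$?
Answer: $- \frac{121}{1466} \approx -0.082538$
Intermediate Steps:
$z{\left(L,G \right)} = G$
$\frac{z{\left(149,-242 \right)}}{2932 \cdot 1} = - \frac{242}{2932 \cdot 1} = - \frac{242}{2932} = \left(-242\right) \frac{1}{2932} = - \frac{121}{1466}$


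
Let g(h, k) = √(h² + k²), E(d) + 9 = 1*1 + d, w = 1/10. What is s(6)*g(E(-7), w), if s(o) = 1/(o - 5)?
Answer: √22501/10 ≈ 15.000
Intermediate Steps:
w = ⅒ ≈ 0.10000
E(d) = -8 + d (E(d) = -9 + (1*1 + d) = -9 + (1 + d) = -8 + d)
s(o) = 1/(-5 + o)
s(6)*g(E(-7), w) = √((-8 - 7)² + (⅒)²)/(-5 + 6) = √((-15)² + 1/100)/1 = 1*√(225 + 1/100) = 1*√(22501/100) = 1*(√22501/10) = √22501/10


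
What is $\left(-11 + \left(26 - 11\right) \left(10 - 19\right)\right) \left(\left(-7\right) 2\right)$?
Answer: $2044$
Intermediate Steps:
$\left(-11 + \left(26 - 11\right) \left(10 - 19\right)\right) \left(\left(-7\right) 2\right) = \left(-11 + 15 \left(-9\right)\right) \left(-14\right) = \left(-11 - 135\right) \left(-14\right) = \left(-146\right) \left(-14\right) = 2044$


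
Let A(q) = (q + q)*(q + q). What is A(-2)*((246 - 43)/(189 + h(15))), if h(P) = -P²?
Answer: -812/9 ≈ -90.222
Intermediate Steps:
A(q) = 4*q² (A(q) = (2*q)*(2*q) = 4*q²)
A(-2)*((246 - 43)/(189 + h(15))) = (4*(-2)²)*((246 - 43)/(189 - 1*15²)) = (4*4)*(203/(189 - 1*225)) = 16*(203/(189 - 225)) = 16*(203/(-36)) = 16*(203*(-1/36)) = 16*(-203/36) = -812/9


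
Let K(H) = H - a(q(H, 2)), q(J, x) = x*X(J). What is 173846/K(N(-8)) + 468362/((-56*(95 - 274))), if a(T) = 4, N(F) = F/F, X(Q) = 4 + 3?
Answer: -870613609/15036 ≈ -57902.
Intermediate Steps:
X(Q) = 7
N(F) = 1
q(J, x) = 7*x (q(J, x) = x*7 = 7*x)
K(H) = -4 + H (K(H) = H - 1*4 = H - 4 = -4 + H)
173846/K(N(-8)) + 468362/((-56*(95 - 274))) = 173846/(-4 + 1) + 468362/((-56*(95 - 274))) = 173846/(-3) + 468362/((-56*(-179))) = 173846*(-1/3) + 468362/10024 = -173846/3 + 468362*(1/10024) = -173846/3 + 234181/5012 = -870613609/15036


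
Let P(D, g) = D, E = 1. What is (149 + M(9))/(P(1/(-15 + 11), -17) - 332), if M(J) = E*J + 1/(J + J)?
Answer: -5690/11961 ≈ -0.47571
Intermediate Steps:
M(J) = J + 1/(2*J) (M(J) = 1*J + 1/(J + J) = J + 1/(2*J))
(149 + M(9))/(P(1/(-15 + 11), -17) - 332) = (149 + (9 + (½)/9))/(1/(-15 + 11) - 332) = (149 + (9 + (½)*(⅑)))/(1/(-4) - 332) = (149 + (9 + 1/18))/(-¼ - 332) = (149 + 163/18)/(-1329/4) = (2845/18)*(-4/1329) = -5690/11961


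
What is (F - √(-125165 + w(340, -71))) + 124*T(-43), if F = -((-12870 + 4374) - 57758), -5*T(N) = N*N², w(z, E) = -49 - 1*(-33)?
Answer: 10190138/5 - 3*I*√13909 ≈ 2.038e+6 - 353.81*I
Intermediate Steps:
w(z, E) = -16 (w(z, E) = -49 + 33 = -16)
T(N) = -N³/5 (T(N) = -N*N²/5 = -N³/5)
F = 66254 (F = -(-8496 - 57758) = -1*(-66254) = 66254)
(F - √(-125165 + w(340, -71))) + 124*T(-43) = (66254 - √(-125165 - 16)) + 124*(-⅕*(-43)³) = (66254 - √(-125181)) + 124*(-⅕*(-79507)) = (66254 - 3*I*√13909) + 124*(79507/5) = (66254 - 3*I*√13909) + 9858868/5 = 10190138/5 - 3*I*√13909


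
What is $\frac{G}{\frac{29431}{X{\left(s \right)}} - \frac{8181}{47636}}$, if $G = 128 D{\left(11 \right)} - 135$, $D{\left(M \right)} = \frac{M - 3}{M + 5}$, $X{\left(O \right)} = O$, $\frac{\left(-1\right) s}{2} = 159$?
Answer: $\frac{537762804}{702288337} \approx 0.76573$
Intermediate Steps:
$s = -318$ ($s = \left(-2\right) 159 = -318$)
$D{\left(M \right)} = \frac{-3 + M}{5 + M}$
$G = -71$ ($G = 128 \frac{-3 + 11}{5 + 11} - 135 = 128 \cdot \frac{1}{16} \cdot 8 - 135 = 128 \cdot \frac{1}{2} - 135 = 64 - 135 = -71$)
$\frac{G}{\frac{29431}{X{\left(s \right)}} - \frac{8181}{47636}} = - \frac{71}{\frac{29431}{-318} - \frac{8181}{47636}} = - \frac{71}{29431 \left(- \frac{1}{318}\right) - \frac{8181}{47636}} = - \frac{71}{- \frac{29431}{318} - \frac{8181}{47636}} = - \frac{71}{- \frac{702288337}{7574124}} = \left(-71\right) \left(- \frac{7574124}{702288337}\right) = \frac{537762804}{702288337}$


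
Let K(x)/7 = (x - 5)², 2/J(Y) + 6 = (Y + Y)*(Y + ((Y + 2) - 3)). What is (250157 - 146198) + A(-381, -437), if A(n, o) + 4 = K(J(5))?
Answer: 26240341/252 ≈ 1.0413e+5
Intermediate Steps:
J(Y) = 2/(-6 + 2*Y*(-1 + 2*Y)) (J(Y) = 2/(-6 + (Y + Y)*(Y + ((Y + 2) - 3))) = 2/(-6 + (2*Y)*(Y + ((2 + Y) - 3))) = 2/(-6 + (2*Y)*(Y + (-1 + Y))) = 2/(-6 + (2*Y)*(-1 + 2*Y)) = 2/(-6 + 2*Y*(-1 + 2*Y)))
K(x) = 7*(-5 + x)² (K(x) = 7*(x - 5)² = 7*(-5 + x)²)
A(n, o) = 42673/252 (A(n, o) = -4 + 7*(-5 + 1/(-3 - 1*5 + 2*5²))² = -4 + 7*(-5 + 1/(-3 - 5 + 2*25))² = -4 + 7*(-5 + 1/(-3 - 5 + 50))² = -4 + 7*(-5 + 1/42)² = -4 + 7*(-209/42)² = -4 + 7*(43681/1764) = -4 + 43681/252 = 42673/252)
(250157 - 146198) + A(-381, -437) = (250157 - 146198) + 42673/252 = 103959 + 42673/252 = 26240341/252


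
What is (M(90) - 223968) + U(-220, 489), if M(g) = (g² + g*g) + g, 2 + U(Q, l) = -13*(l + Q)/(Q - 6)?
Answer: -46932183/226 ≈ -2.0766e+5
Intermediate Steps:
U(Q, l) = -2 - 13*(Q + l)/(-6 + Q) (U(Q, l) = -2 - 13*(l + Q)/(Q - 6) = -2 - 13*(Q + l)/(-6 + Q))
M(g) = g + 2*g² (M(g) = (g² + g²) + g = 2*g² + g = g + 2*g²)
(M(90) - 223968) + U(-220, 489) = (90*(1 + 2*90) - 223968) + (12 - 15*(-220) - 13*489)/(-6 - 220) = (90*(1 + 180) - 223968) + (12 + 3300 - 6357)/(-226) = (90*181 - 223968) - 1/226*(-3045) = (16290 - 223968) + 3045/226 = -207678 + 3045/226 = -46932183/226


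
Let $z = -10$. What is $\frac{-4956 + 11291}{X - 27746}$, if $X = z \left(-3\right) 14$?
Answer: $- \frac{6335}{27326} \approx -0.23183$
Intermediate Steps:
$X = 420$ ($X = \left(-10\right) \left(-3\right) 14 = 30 \cdot 14 = 420$)
$\frac{-4956 + 11291}{X - 27746} = \frac{-4956 + 11291}{420 - 27746} = \frac{6335}{-27326} = 6335 \left(- \frac{1}{27326}\right) = - \frac{6335}{27326}$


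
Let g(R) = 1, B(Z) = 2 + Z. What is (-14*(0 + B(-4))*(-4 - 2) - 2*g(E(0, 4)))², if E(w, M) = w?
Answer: 28900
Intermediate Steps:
(-14*(0 + B(-4))*(-4 - 2) - 2*g(E(0, 4)))² = (-14*(0 + (2 - 4))*(-4 - 2) - 2*1)² = (-14*(0 - 2)*(-6) - 2)² = (-(-28)*(-6) - 2)² = (-14*12 - 2)² = (-168 - 2)² = (-170)² = 28900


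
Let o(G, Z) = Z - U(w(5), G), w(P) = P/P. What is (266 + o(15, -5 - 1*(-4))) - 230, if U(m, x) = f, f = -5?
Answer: 40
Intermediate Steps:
w(P) = 1
U(m, x) = -5
o(G, Z) = 5 + Z (o(G, Z) = Z - 1*(-5) = Z + 5 = 5 + Z)
(266 + o(15, -5 - 1*(-4))) - 230 = (266 + (5 + (-5 - 1*(-4)))) - 230 = (266 + (5 + (-5 + 4))) - 230 = (266 + (5 - 1)) - 230 = (266 + 4) - 230 = 270 - 230 = 40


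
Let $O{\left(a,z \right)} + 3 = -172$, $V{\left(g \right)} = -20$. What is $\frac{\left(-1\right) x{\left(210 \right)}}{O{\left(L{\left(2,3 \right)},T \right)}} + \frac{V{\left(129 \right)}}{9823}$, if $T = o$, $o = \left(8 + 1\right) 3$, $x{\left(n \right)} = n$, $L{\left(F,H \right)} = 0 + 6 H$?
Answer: $\frac{58838}{49115} \approx 1.198$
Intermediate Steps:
$L{\left(F,H \right)} = 6 H$
$o = 27$ ($o = 9 \cdot 3 = 27$)
$T = 27$
$O{\left(a,z \right)} = -175$ ($O{\left(a,z \right)} = -3 - 172 = -175$)
$\frac{\left(-1\right) x{\left(210 \right)}}{O{\left(L{\left(2,3 \right)},T \right)}} + \frac{V{\left(129 \right)}}{9823} = \frac{\left(-1\right) 210}{-175} - \frac{20}{9823} = \left(-210\right) \left(- \frac{1}{175}\right) - \frac{20}{9823} = \frac{6}{5} - \frac{20}{9823} = \frac{58838}{49115}$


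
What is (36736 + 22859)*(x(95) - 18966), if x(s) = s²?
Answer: -592433895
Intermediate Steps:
(36736 + 22859)*(x(95) - 18966) = (36736 + 22859)*(95² - 18966) = 59595*(9025 - 18966) = 59595*(-9941) = -592433895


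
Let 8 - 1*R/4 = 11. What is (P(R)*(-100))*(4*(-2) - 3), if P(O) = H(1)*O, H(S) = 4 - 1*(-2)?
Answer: -79200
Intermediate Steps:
R = -12 (R = 32 - 4*11 = 32 - 44 = -12)
H(S) = 6 (H(S) = 4 + 2 = 6)
P(O) = 6*O
(P(R)*(-100))*(4*(-2) - 3) = ((6*(-12))*(-100))*(4*(-2) - 3) = (-72*(-100))*(-8 - 3) = 7200*(-11) = -79200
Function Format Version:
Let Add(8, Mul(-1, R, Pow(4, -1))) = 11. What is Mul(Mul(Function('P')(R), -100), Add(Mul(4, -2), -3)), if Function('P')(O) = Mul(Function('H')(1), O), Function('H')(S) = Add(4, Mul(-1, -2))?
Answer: -79200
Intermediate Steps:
R = -12 (R = Add(32, Mul(-4, 11)) = Add(32, -44) = -12)
Function('H')(S) = 6 (Function('H')(S) = Add(4, 2) = 6)
Function('P')(O) = Mul(6, O)
Mul(Mul(Function('P')(R), -100), Add(Mul(4, -2), -3)) = Mul(Mul(Mul(6, -12), -100), Add(Mul(4, -2), -3)) = Mul(Mul(-72, -100), Add(-8, -3)) = Mul(7200, -11) = -79200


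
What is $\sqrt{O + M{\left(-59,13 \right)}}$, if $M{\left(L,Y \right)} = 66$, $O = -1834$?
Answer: $2 i \sqrt{442} \approx 42.048 i$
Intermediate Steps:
$\sqrt{O + M{\left(-59,13 \right)}} = \sqrt{-1834 + 66} = \sqrt{-1768} = 2 i \sqrt{442}$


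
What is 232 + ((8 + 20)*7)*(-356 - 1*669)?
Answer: -200668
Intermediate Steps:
232 + ((8 + 20)*7)*(-356 - 1*669) = 232 + (28*7)*(-356 - 669) = 232 + 196*(-1025) = 232 - 200900 = -200668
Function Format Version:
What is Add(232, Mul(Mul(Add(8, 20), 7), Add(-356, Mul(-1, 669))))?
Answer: -200668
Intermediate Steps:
Add(232, Mul(Mul(Add(8, 20), 7), Add(-356, Mul(-1, 669)))) = Add(232, Mul(Mul(28, 7), Add(-356, -669))) = Add(232, Mul(196, -1025)) = Add(232, -200900) = -200668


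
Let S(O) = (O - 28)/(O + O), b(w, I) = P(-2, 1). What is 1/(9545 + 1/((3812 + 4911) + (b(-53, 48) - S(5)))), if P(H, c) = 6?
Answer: 87313/833402595 ≈ 0.00010477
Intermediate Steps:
b(w, I) = 6
S(O) = (-28 + O)/(2*O) (S(O) = (-28 + O)/((2*O)) = (-28 + O)*(1/(2*O)) = (-28 + O)/(2*O))
1/(9545 + 1/((3812 + 4911) + (b(-53, 48) - S(5)))) = 1/(9545 + 1/((3812 + 4911) + (6 - (-28 + 5)/(2*5)))) = 1/(9545 + 1/(8723 + (6 - (-23)/(2*5)))) = 1/(9545 + 1/(8723 + (6 - 1*(-23/10)))) = 1/(9545 + 1/(8723 + (6 + 23/10))) = 1/(9545 + 1/(8723 + 83/10)) = 1/(9545 + 1/(87313/10)) = 1/(9545 + 10/87313) = 1/(833402595/87313) = 87313/833402595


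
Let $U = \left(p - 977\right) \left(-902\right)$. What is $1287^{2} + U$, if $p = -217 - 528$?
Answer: $3209613$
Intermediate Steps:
$p = -745$
$U = 1553244$ ($U = \left(-745 - 977\right) \left(-902\right) = \left(-1722\right) \left(-902\right) = 1553244$)
$1287^{2} + U = 1287^{2} + 1553244 = 1656369 + 1553244 = 3209613$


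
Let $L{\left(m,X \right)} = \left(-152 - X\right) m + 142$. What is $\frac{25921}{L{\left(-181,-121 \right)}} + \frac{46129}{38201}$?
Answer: $\frac{1255588258}{219770353} \approx 5.7132$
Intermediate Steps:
$L{\left(m,X \right)} = 142 + m \left(-152 - X\right)$ ($L{\left(m,X \right)} = m \left(-152 - X\right) + 142 = 142 + m \left(-152 - X\right)$)
$\frac{25921}{L{\left(-181,-121 \right)}} + \frac{46129}{38201} = \frac{25921}{142 - -27512 - \left(-121\right) \left(-181\right)} + \frac{46129}{38201} = \frac{25921}{142 + 27512 - 21901} + 46129 \cdot \frac{1}{38201} = \frac{25921}{5753} + \frac{46129}{38201} = \frac{1255588258}{219770353}$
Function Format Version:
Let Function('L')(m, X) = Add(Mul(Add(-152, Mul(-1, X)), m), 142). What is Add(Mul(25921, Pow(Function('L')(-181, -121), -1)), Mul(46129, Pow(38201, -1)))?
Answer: Rational(1255588258, 219770353) ≈ 5.7132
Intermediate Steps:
Function('L')(m, X) = Add(142, Mul(m, Add(-152, Mul(-1, X)))) (Function('L')(m, X) = Add(Mul(m, Add(-152, Mul(-1, X))), 142) = Add(142, Mul(m, Add(-152, Mul(-1, X)))))
Add(Mul(25921, Pow(Function('L')(-181, -121), -1)), Mul(46129, Pow(38201, -1))) = Add(Mul(25921, Pow(Add(142, Mul(-152, -181), Mul(-1, -121, -181)), -1)), Mul(46129, Pow(38201, -1))) = Add(Mul(25921, Pow(Add(142, 27512, -21901), -1)), Mul(46129, Rational(1, 38201))) = Add(Mul(25921, Pow(5753, -1)), Rational(46129, 38201)) = Add(Mul(25921, Rational(1, 5753)), Rational(46129, 38201)) = Add(Rational(25921, 5753), Rational(46129, 38201)) = Rational(1255588258, 219770353)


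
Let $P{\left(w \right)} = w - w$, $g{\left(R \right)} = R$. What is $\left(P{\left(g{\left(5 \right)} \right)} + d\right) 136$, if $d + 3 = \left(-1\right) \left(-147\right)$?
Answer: $19584$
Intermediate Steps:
$d = 144$ ($d = -3 - -147 = -3 + 147 = 144$)
$P{\left(w \right)} = 0$
$\left(P{\left(g{\left(5 \right)} \right)} + d\right) 136 = \left(0 + 144\right) 136 = 144 \cdot 136 = 19584$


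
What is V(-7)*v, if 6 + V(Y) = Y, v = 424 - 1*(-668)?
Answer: -14196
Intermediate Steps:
v = 1092 (v = 424 + 668 = 1092)
V(Y) = -6 + Y
V(-7)*v = (-6 - 7)*1092 = -13*1092 = -14196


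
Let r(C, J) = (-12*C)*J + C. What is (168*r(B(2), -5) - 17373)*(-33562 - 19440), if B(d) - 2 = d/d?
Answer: -708689742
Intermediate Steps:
B(d) = 3 (B(d) = 2 + d/d = 2 + 1 = 3)
r(C, J) = C - 12*C*J (r(C, J) = -12*C*J + C = C - 12*C*J)
(168*r(B(2), -5) - 17373)*(-33562 - 19440) = (168*(3*(1 - 12*(-5))) - 17373)*(-33562 - 19440) = (168*(3*(1 + 60)) - 17373)*(-53002) = (168*(3*61) - 17373)*(-53002) = (168*183 - 17373)*(-53002) = (30744 - 17373)*(-53002) = 13371*(-53002) = -708689742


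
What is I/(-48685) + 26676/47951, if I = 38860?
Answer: -112930960/466898887 ≈ -0.24187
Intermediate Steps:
I/(-48685) + 26676/47951 = 38860/(-48685) + 26676/47951 = 38860*(-1/48685) + 26676*(1/47951) = -7772/9737 + 26676/47951 = -112930960/466898887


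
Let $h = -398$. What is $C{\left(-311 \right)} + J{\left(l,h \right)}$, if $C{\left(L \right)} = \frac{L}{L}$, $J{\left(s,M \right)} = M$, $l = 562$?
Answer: $-397$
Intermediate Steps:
$C{\left(L \right)} = 1$
$C{\left(-311 \right)} + J{\left(l,h \right)} = 1 - 398 = -397$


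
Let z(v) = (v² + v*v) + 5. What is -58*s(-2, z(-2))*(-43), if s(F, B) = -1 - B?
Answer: -34916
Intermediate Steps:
z(v) = 5 + 2*v² (z(v) = (v² + v²) + 5 = 2*v² + 5 = 5 + 2*v²)
-58*s(-2, z(-2))*(-43) = -58*(-1 - (5 + 2*(-2)²))*(-43) = -58*(-1 - (5 + 2*4))*(-43) = -58*(-1 - (5 + 8))*(-43) = -58*(-1 - 1*13)*(-43) = -58*(-1 - 13)*(-43) = -58*(-14)*(-43) = 812*(-43) = -34916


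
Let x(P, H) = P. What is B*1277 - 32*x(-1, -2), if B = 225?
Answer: 287357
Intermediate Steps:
B*1277 - 32*x(-1, -2) = 225*1277 - 32*(-1) = 287325 + 32 = 287357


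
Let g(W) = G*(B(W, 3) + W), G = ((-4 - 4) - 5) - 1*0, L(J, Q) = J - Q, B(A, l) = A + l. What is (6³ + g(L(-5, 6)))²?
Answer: 214369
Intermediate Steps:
G = -13 (G = (-8 - 5) + 0 = -13 + 0 = -13)
g(W) = -39 - 26*W (g(W) = -13*((W + 3) + W) = -13*((3 + W) + W) = -13*(3 + 2*W) = -39 - 26*W)
(6³ + g(L(-5, 6)))² = (6³ + (-39 - 26*(-5 - 1*6)))² = (216 + (-39 - 26*(-5 - 6)))² = (216 + (-39 - 26*(-11)))² = (216 + (-39 + 286))² = (216 + 247)² = 463² = 214369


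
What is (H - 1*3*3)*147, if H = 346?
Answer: 49539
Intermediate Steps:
(H - 1*3*3)*147 = (346 - 1*3*3)*147 = (346 - 3*3)*147 = (346 - 9)*147 = 337*147 = 49539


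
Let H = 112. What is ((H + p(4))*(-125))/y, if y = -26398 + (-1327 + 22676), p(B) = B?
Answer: 14500/5049 ≈ 2.8719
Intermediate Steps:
y = -5049 (y = -26398 + 21349 = -5049)
((H + p(4))*(-125))/y = ((112 + 4)*(-125))/(-5049) = (116*(-125))*(-1/5049) = -14500*(-1/5049) = 14500/5049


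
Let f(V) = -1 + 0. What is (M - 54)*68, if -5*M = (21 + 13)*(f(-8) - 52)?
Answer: 104176/5 ≈ 20835.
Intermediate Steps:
f(V) = -1
M = 1802/5 (M = -(21 + 13)*(-1 - 52)/5 = -34*(-53)/5 = -⅕*(-1802) = 1802/5 ≈ 360.40)
(M - 54)*68 = (1802/5 - 54)*68 = (1532/5)*68 = 104176/5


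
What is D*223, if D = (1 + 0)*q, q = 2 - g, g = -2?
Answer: 892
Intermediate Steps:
q = 4 (q = 2 - 1*(-2) = 2 + 2 = 4)
D = 4 (D = (1 + 0)*4 = 1*4 = 4)
D*223 = 4*223 = 892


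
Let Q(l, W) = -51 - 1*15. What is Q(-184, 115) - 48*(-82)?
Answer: 3870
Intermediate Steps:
Q(l, W) = -66 (Q(l, W) = -51 - 15 = -66)
Q(-184, 115) - 48*(-82) = -66 - 48*(-82) = -66 + 3936 = 3870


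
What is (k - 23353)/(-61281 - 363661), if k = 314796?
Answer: -291443/424942 ≈ -0.68584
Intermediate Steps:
(k - 23353)/(-61281 - 363661) = (314796 - 23353)/(-61281 - 363661) = 291443/(-424942) = 291443*(-1/424942) = -291443/424942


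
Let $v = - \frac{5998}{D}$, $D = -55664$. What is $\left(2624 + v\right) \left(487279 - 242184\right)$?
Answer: $\frac{17900309160865}{27832} \approx 6.4316 \cdot 10^{8}$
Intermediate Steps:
$v = \frac{2999}{27832}$ ($v = - \frac{5998}{-55664} = \left(-5998\right) \left(- \frac{1}{55664}\right) = \frac{2999}{27832} \approx 0.10775$)
$\left(2624 + v\right) \left(487279 - 242184\right) = \left(2624 + \frac{2999}{27832}\right) \left(487279 - 242184\right) = \frac{73034167}{27832} \cdot 245095 = \frac{17900309160865}{27832}$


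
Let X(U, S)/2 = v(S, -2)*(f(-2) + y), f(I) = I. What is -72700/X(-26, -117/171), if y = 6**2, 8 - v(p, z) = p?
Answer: -69065/561 ≈ -123.11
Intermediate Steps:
v(p, z) = 8 - p
y = 36
X(U, S) = 544 - 68*S (X(U, S) = 2*((8 - S)*(-2 + 36)) = 2*((8 - S)*34) = 2*(272 - 34*S) = 544 - 68*S)
-72700/X(-26, -117/171) = -72700/(544 - (-7956)/171) = -72700/(544 - 68*(-13/19)) = -72700/(544 + 884/19) = -72700/11220/19 = -72700*19/11220 = -69065/561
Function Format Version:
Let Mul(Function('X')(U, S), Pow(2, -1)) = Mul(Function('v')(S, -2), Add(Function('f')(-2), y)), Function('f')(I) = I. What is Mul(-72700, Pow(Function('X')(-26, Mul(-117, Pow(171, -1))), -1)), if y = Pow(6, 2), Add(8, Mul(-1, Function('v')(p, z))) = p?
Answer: Rational(-69065, 561) ≈ -123.11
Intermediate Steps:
Function('v')(p, z) = Add(8, Mul(-1, p))
y = 36
Function('X')(U, S) = Add(544, Mul(-68, S)) (Function('X')(U, S) = Mul(2, Mul(Add(8, Mul(-1, S)), Add(-2, 36))) = Mul(2, Mul(Add(8, Mul(-1, S)), 34)) = Mul(2, Add(272, Mul(-34, S))) = Add(544, Mul(-68, S)))
Mul(-72700, Pow(Function('X')(-26, Mul(-117, Pow(171, -1))), -1)) = Mul(-72700, Pow(Add(544, Mul(-68, Mul(-117, Pow(171, -1)))), -1)) = Mul(-72700, Pow(Add(544, Mul(-68, Mul(-117, Rational(1, 171)))), -1)) = Mul(-72700, Pow(Add(544, Mul(-68, Rational(-13, 19))), -1)) = Mul(-72700, Pow(Add(544, Rational(884, 19)), -1)) = Mul(-72700, Pow(Rational(11220, 19), -1)) = Mul(-72700, Rational(19, 11220)) = Rational(-69065, 561)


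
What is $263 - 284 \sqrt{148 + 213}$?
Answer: $-5133$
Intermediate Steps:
$263 - 284 \sqrt{148 + 213} = 263 - 284 \sqrt{361} = 263 - 5396 = -5133$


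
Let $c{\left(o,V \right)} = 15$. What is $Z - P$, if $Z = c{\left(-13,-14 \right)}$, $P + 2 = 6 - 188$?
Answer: $199$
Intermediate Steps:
$P = -184$ ($P = -2 + \left(6 - 188\right) = -2 - 182 = -184$)
$Z = 15$
$Z - P = 15 - -184 = 15 + 184 = 199$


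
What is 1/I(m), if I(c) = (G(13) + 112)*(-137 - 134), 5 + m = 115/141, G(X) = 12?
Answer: -1/33604 ≈ -2.9758e-5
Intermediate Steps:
m = -590/141 (m = -5 + 115/141 = -590/141 ≈ -4.1844)
I(c) = -33604 (I(c) = (12 + 112)*(-137 - 134) = 124*(-271) = -33604)
1/I(m) = 1/(-33604) = -1/33604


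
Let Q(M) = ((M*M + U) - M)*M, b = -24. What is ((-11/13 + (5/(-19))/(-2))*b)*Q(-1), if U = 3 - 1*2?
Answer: -12708/247 ≈ -51.449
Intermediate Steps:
U = 1 (U = 3 - 2 = 1)
Q(M) = M*(1 + M² - M) (Q(M) = ((M*M + 1) - M)*M = ((M² + 1) - M)*M = ((1 + M²) - M)*M = (1 + M² - M)*M = M*(1 + M² - M))
((-11/13 + (5/(-19))/(-2))*b)*Q(-1) = ((-11/13 + (5/(-19))/(-2))*(-24))*(-(1 + (-1)² - 1*(-1))) = ((-11*1/13 + (5*(-1/19))*(-½))*(-24))*(-(1 + 1 + 1)) = ((-11/13 - 5/19*(-½))*(-24))*(-1*3) = ((-11/13 + 5/38)*(-24))*(-3) = -353/494*(-24)*(-3) = (4236/247)*(-3) = -12708/247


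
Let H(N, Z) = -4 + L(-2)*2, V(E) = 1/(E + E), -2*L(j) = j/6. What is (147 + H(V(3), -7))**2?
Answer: 184900/9 ≈ 20544.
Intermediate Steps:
L(j) = -j/12 (L(j) = -j/(2*6) = -j/12)
V(E) = 1/(2*E)
H(N, Z) = -11/3 (H(N, Z) = -4 - 1/12*(-2)*2 = -4 + (1/6)*2 = -4 + 1/3 = -11/3)
(147 + H(V(3), -7))**2 = (147 - 11/3)**2 = (430/3)**2 = 184900/9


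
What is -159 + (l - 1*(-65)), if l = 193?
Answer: 99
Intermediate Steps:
-159 + (l - 1*(-65)) = -159 + (193 - 1*(-65)) = -159 + (193 + 65) = -159 + 258 = 99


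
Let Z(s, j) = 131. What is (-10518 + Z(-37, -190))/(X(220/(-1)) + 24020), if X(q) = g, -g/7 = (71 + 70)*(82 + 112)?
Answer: 10387/167458 ≈ 0.062028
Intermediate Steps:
g = -191478 (g = -7*(71 + 70)*(82 + 112) = -987*194 = -7*27354 = -191478)
X(q) = -191478
(-10518 + Z(-37, -190))/(X(220/(-1)) + 24020) = (-10518 + 131)/(-191478 + 24020) = -10387/(-167458) = -10387*(-1/167458) = 10387/167458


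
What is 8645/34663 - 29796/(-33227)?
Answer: 1320066163/1151747501 ≈ 1.1461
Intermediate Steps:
8645/34663 - 29796/(-33227) = 8645*(1/34663) - 29796*(-1/33227) = 8645/34663 + 29796/33227 = 1320066163/1151747501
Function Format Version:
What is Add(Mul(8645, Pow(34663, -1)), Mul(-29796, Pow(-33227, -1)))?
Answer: Rational(1320066163, 1151747501) ≈ 1.1461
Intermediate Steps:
Add(Mul(8645, Pow(34663, -1)), Mul(-29796, Pow(-33227, -1))) = Add(Mul(8645, Rational(1, 34663)), Mul(-29796, Rational(-1, 33227))) = Add(Rational(8645, 34663), Rational(29796, 33227)) = Rational(1320066163, 1151747501)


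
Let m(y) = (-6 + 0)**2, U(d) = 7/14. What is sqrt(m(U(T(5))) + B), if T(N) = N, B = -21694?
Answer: 7*I*sqrt(442) ≈ 147.17*I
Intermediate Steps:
U(d) = 1/2 (U(d) = 7*(1/14) = 1/2)
m(y) = 36 (m(y) = (-6)**2 = 36)
sqrt(m(U(T(5))) + B) = sqrt(36 - 21694) = sqrt(-21658) = 7*I*sqrt(442)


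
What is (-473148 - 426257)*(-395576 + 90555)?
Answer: 274337412505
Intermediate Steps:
(-473148 - 426257)*(-395576 + 90555) = -899405*(-305021) = 274337412505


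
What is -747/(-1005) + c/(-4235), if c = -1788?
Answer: 330699/283745 ≈ 1.1655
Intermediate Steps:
-747/(-1005) + c/(-4235) = -747/(-1005) - 1788/(-4235) = -747*(-1/1005) - 1788*(-1/4235) = 249/335 + 1788/4235 = 330699/283745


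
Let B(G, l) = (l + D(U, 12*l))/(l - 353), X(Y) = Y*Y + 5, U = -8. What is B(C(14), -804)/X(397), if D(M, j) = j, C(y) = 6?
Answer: 134/2337941 ≈ 5.7315e-5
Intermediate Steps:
X(Y) = 5 + Y² (X(Y) = Y² + 5 = 5 + Y²)
B(G, l) = 13*l/(-353 + l) (B(G, l) = (l + 12*l)/(l - 353) = (13*l)/(-353 + l) = 13*l/(-353 + l))
B(C(14), -804)/X(397) = (13*(-804)/(-353 - 804))/(5 + 397²) = (13*(-804)/(-1157))/(5 + 157609) = (13*(-804)*(-1/1157))/157614 = (804/89)*(1/157614) = 134/2337941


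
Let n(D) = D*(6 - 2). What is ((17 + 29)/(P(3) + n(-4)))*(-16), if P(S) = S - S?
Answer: 46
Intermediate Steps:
n(D) = 4*D (n(D) = D*4 = 4*D)
P(S) = 0
((17 + 29)/(P(3) + n(-4)))*(-16) = ((17 + 29)/(0 + 4*(-4)))*(-16) = (46/(0 - 16))*(-16) = (46/(-16))*(-16) = (46*(-1/16))*(-16) = -23/8*(-16) = 46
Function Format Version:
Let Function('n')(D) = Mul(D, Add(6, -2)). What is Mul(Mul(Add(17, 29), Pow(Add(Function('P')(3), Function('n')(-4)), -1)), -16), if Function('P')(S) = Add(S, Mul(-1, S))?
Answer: 46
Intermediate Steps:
Function('n')(D) = Mul(4, D) (Function('n')(D) = Mul(D, 4) = Mul(4, D))
Function('P')(S) = 0
Mul(Mul(Add(17, 29), Pow(Add(Function('P')(3), Function('n')(-4)), -1)), -16) = Mul(Mul(Add(17, 29), Pow(Add(0, Mul(4, -4)), -1)), -16) = Mul(Mul(46, Pow(Add(0, -16), -1)), -16) = Mul(Mul(46, Pow(-16, -1)), -16) = Mul(Mul(46, Rational(-1, 16)), -16) = Mul(Rational(-23, 8), -16) = 46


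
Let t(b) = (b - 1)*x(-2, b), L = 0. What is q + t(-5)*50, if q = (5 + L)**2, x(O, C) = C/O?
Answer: -725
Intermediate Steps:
t(b) = -b*(-1 + b)/2 (t(b) = (b - 1)*(b/(-2)) = (-1 + b)*(b*(-1/2)) = (-1 + b)*(-b/2) = -b*(-1 + b)/2)
q = 25 (q = (5 + 0)**2 = 5**2 = 25)
q + t(-5)*50 = 25 + ((1/2)*(-5)*(1 - 1*(-5)))*50 = 25 + ((1/2)*(-5)*(1 + 5))*50 = 25 + ((1/2)*(-5)*6)*50 = 25 - 15*50 = 25 - 750 = -725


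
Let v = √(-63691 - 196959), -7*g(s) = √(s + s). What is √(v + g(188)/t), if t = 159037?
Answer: √(-2226518*√94 + 6196728005405*I*√10426)/1113259 ≈ 15.977 + 15.977*I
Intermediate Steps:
g(s) = -√2*√s/7 (g(s) = -√(s + s)/7 = -√2*√s/7)
v = 5*I*√10426 (v = √(-260650) = 5*I*√10426 ≈ 510.54*I)
√(v + g(188)/t) = √(5*I*√10426 - √2*√188/7/159037) = √(5*I*√10426 - √2*2*√47/7*(1/159037)) = √(5*I*√10426 - 2*√94/7*(1/159037)) = √(5*I*√10426 - 2*√94/1113259) = √(-2*√94/1113259 + 5*I*√10426)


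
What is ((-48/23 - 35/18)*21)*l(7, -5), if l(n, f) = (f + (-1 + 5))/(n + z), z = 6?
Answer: 11683/1794 ≈ 6.5123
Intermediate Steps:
l(n, f) = (4 + f)/(6 + n) (l(n, f) = (f + (-1 + 5))/(n + 6) = (f + 4)/(6 + n) = (4 + f)/(6 + n))
((-48/23 - 35/18)*21)*l(7, -5) = ((-48/23 - 35/18)*21)*((4 - 5)/(6 + 7)) = ((-48*1/23 - 35*1/18)*21)*(-1/13) = ((-48/23 - 35/18)*21)*((1/13)*(-1)) = -1669/414*21*(-1/13) = -11683/138*(-1/13) = 11683/1794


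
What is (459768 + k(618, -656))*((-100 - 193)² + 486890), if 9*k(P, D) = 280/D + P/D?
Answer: 259113745799231/984 ≈ 2.6333e+11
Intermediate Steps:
k(P, D) = 280/(9*D) + P/(9*D) (k(P, D) = (280/D + P/D)/9 = 280/(9*D) + P/(9*D))
(459768 + k(618, -656))*((-100 - 193)² + 486890) = (459768 + (⅑)*(280 + 618)/(-656))*((-100 - 193)² + 486890) = (459768 + (⅑)*(-1/656)*898)*((-293)² + 486890) = (459768 - 449/2952)*(85849 + 486890) = (1357234687/2952)*572739 = 259113745799231/984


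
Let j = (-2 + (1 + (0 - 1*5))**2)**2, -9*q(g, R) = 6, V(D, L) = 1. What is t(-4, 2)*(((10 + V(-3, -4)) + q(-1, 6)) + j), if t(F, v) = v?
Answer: 1238/3 ≈ 412.67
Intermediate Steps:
q(g, R) = -2/3 (q(g, R) = -1/9*6 = -2/3)
j = 196 (j = (-2 + (1 + (0 - 5))**2)**2 = (-2 + (1 - 5)**2)**2 = (-2 + (-4)**2)**2 = (-2 + 16)**2 = 14**2 = 196)
t(-4, 2)*(((10 + V(-3, -4)) + q(-1, 6)) + j) = 2*(((10 + 1) - 2/3) + 196) = 2*((11 - 2/3) + 196) = 2*(31/3 + 196) = 2*(619/3) = 1238/3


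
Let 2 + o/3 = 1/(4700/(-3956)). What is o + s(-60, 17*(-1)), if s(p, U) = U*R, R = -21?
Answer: 409458/1175 ≈ 348.48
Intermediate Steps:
s(p, U) = -21*U (s(p, U) = U*(-21) = -21*U)
o = -10017/1175 (o = -6 + 3/((4700/(-3956))) = -6 + 3/((4700*(-1/3956))) = -6 + 3/(-1175/989) = -6 + 3*(-989/1175) = -6 - 2967/1175 = -10017/1175 ≈ -8.5251)
o + s(-60, 17*(-1)) = -10017/1175 - 357*(-1) = -10017/1175 - 21*(-17) = -10017/1175 + 357 = 409458/1175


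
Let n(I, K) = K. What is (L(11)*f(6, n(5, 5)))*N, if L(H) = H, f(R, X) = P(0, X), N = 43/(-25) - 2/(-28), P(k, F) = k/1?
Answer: 0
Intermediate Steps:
P(k, F) = k (P(k, F) = k*1 = k)
N = -577/350 (N = 43*(-1/25) - 2*(-1/28) = -43/25 + 1/14 = -577/350 ≈ -1.6486)
f(R, X) = 0
(L(11)*f(6, n(5, 5)))*N = (11*0)*(-577/350) = 0*(-577/350) = 0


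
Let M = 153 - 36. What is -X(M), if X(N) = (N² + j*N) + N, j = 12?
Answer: -15210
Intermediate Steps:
M = 117
X(N) = N² + 13*N (X(N) = (N² + 12*N) + N = N² + 13*N)
-X(M) = -117*(13 + 117) = -117*130 = -1*15210 = -15210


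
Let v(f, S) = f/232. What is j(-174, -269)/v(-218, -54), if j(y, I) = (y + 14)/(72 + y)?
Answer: -9280/5559 ≈ -1.6694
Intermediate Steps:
j(y, I) = (14 + y)/(72 + y)
v(f, S) = f/232 (v(f, S) = f*(1/232) = f/232)
j(-174, -269)/v(-218, -54) = ((14 - 174)/(72 - 174))/(((1/232)*(-218))) = (-160/(-102))/(-109/116) = -1/102*(-160)*(-116/109) = (80/51)*(-116/109) = -9280/5559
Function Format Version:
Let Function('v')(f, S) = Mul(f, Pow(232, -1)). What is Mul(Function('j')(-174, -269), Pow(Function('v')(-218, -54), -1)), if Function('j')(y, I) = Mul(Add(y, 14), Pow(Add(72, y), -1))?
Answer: Rational(-9280, 5559) ≈ -1.6694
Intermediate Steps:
Function('j')(y, I) = Mul(Pow(Add(72, y), -1), Add(14, y)) (Function('j')(y, I) = Mul(Add(14, y), Pow(Add(72, y), -1)) = Mul(Pow(Add(72, y), -1), Add(14, y)))
Function('v')(f, S) = Mul(Rational(1, 232), f) (Function('v')(f, S) = Mul(f, Rational(1, 232)) = Mul(Rational(1, 232), f))
Mul(Function('j')(-174, -269), Pow(Function('v')(-218, -54), -1)) = Mul(Mul(Pow(Add(72, -174), -1), Add(14, -174)), Pow(Mul(Rational(1, 232), -218), -1)) = Mul(Mul(Pow(-102, -1), -160), Pow(Rational(-109, 116), -1)) = Mul(Mul(Rational(-1, 102), -160), Rational(-116, 109)) = Mul(Rational(80, 51), Rational(-116, 109)) = Rational(-9280, 5559)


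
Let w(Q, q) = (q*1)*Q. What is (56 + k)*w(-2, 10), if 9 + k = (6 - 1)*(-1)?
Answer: -840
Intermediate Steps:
w(Q, q) = Q*q (w(Q, q) = q*Q = Q*q)
k = -14 (k = -9 + (6 - 1)*(-1) = -9 + 5*(-1) = -9 - 5 = -14)
(56 + k)*w(-2, 10) = (56 - 14)*(-2*10) = 42*(-20) = -840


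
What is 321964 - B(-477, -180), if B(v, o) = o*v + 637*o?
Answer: 350764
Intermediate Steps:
B(v, o) = 637*o + o*v
321964 - B(-477, -180) = 321964 - (-180)*(637 - 477) = 321964 - (-180)*160 = 321964 - 1*(-28800) = 321964 + 28800 = 350764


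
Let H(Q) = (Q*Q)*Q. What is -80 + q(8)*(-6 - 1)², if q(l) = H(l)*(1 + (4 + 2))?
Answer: 175536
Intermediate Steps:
H(Q) = Q³ (H(Q) = Q²*Q = Q³)
q(l) = 7*l³ (q(l) = l³*(1 + (4 + 2)) = l³*(1 + 6) = l³*7 = 7*l³)
-80 + q(8)*(-6 - 1)² = -80 + (7*8³)*(-6 - 1)² = -80 + (7*512)*(-7)² = -80 + 3584*49 = -80 + 175616 = 175536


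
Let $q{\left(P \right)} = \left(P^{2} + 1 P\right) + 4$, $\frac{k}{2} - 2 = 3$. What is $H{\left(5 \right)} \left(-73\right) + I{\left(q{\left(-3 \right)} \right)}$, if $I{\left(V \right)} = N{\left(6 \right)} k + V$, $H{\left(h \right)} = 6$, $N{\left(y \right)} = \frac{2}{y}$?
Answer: $- \frac{1274}{3} \approx -424.67$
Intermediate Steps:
$k = 10$ ($k = 4 + 2 \cdot 3 = 4 + 6 = 10$)
$q{\left(P \right)} = 4 + P + P^{2}$ ($q{\left(P \right)} = \left(P^{2} + P\right) + 4 = \left(P + P^{2}\right) + 4 = 4 + P + P^{2}$)
$I{\left(V \right)} = \frac{10}{3} + V$ ($I{\left(V \right)} = \frac{2}{6} \cdot 10 + V = 2 \cdot \frac{1}{6} \cdot 10 + V = \frac{1}{3} \cdot 10 + V = \frac{10}{3} + V$)
$H{\left(5 \right)} \left(-73\right) + I{\left(q{\left(-3 \right)} \right)} = 6 \left(-73\right) + \left(\frac{10}{3} + \left(4 - 3 + \left(-3\right)^{2}\right)\right) = -438 + \left(\frac{10}{3} + \left(4 - 3 + 9\right)\right) = -438 + \left(\frac{10}{3} + 10\right) = -438 + \frac{40}{3} = - \frac{1274}{3}$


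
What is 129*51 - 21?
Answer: 6558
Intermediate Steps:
129*51 - 21 = 6579 - 21 = 6558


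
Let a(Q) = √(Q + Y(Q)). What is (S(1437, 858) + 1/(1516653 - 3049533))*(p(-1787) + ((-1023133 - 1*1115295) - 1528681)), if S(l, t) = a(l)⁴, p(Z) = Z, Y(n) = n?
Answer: -2903334695548491974/95805 ≈ -3.0305e+13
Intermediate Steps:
a(Q) = √2*√Q (a(Q) = √(Q + Q) = √(2*Q) = √2*√Q)
S(l, t) = 4*l² (S(l, t) = (√2*√l)⁴ = 4*l²)
(S(1437, 858) + 1/(1516653 - 3049533))*(p(-1787) + ((-1023133 - 1*1115295) - 1528681)) = (4*1437² + 1/(1516653 - 3049533))*(-1787 + ((-1023133 - 1*1115295) - 1528681)) = (4*2064969 + 1/(-1532880))*(-1787 + ((-1023133 - 1115295) - 1528681)) = (8259876 - 1/1532880)*(-1787 + (-2138428 - 1528681)) = 12661398722879*(-1787 - 3667109)/1532880 = (12661398722879/1532880)*(-3668896) = -2903334695548491974/95805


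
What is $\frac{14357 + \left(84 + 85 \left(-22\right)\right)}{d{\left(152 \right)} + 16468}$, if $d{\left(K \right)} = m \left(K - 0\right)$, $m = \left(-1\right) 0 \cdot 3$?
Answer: $\frac{12571}{16468} \approx 0.76336$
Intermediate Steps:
$m = 0$ ($m = 0 \cdot 3 = 0$)
$d{\left(K \right)} = 0$ ($d{\left(K \right)} = 0 \left(K - 0\right) = 0 \left(K + 0\right) = 0 K = 0$)
$\frac{14357 + \left(84 + 85 \left(-22\right)\right)}{d{\left(152 \right)} + 16468} = \frac{14357 + \left(84 + 85 \left(-22\right)\right)}{0 + 16468} = \frac{14357 + \left(84 - 1870\right)}{16468} = \left(14357 - 1786\right) \frac{1}{16468} = 12571 \cdot \frac{1}{16468} = \frac{12571}{16468}$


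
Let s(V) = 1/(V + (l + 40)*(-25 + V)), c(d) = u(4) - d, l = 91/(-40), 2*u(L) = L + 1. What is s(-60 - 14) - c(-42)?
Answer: -13559319/304702 ≈ -44.500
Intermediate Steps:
u(L) = 1/2 + L/2 (u(L) = (L + 1)/2 = (1 + L)/2 = 1/2 + L/2)
l = -91/40 (l = 91*(-1/40) = -91/40 ≈ -2.2750)
c(d) = 5/2 - d (c(d) = (1/2 + (1/2)*4) - d = (1/2 + 2) - d = 5/2 - d)
s(V) = 1/(-7545/8 + 1549*V/40) (s(V) = 1/(V + (-91/40 + 40)*(-25 + V)) = 1/(V + 1509*(-25 + V)/40) = 1/(V + (-7545/8 + 1509*V/40)) = 1/(-7545/8 + 1549*V/40))
s(-60 - 14) - c(-42) = 40/(-37725 + 1549*(-60 - 14)) - (5/2 - 1*(-42)) = 40/(-37725 + 1549*(-74)) - (5/2 + 42) = 40/(-37725 - 114626) - 1*89/2 = 40/(-152351) - 89/2 = 40*(-1/152351) - 89/2 = -40/152351 - 89/2 = -13559319/304702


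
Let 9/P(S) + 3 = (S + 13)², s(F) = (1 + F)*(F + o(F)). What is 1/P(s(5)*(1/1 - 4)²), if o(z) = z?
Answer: 305806/9 ≈ 33978.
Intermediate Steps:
s(F) = 2*F*(1 + F) (s(F) = (1 + F)*(F + F) = (1 + F)*(2*F) = 2*F*(1 + F))
P(S) = 9/(-3 + (13 + S)²) (P(S) = 9/(-3 + (S + 13)²) = 9/(-3 + (13 + S)²))
1/P(s(5)*(1/1 - 4)²) = 1/(9/(-3 + (13 + (2*5*(1 + 5))*(1/1 - 4)²)²)) = 1/(9/(-3 + (13 + (2*5*6)*(1 - 4)²)²)) = 1/(9/(-3 + (13 + 60*(-3)²)²)) = 1/(9/(-3 + (13 + 60*9)²)) = 1/(9/(-3 + (13 + 540)²)) = 1/(9/(-3 + 553²)) = 1/(9/(-3 + 305809)) = 1/(9/305806) = 305806/9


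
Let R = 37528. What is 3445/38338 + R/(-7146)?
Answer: -707065247/136981674 ≈ -5.1618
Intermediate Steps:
3445/38338 + R/(-7146) = 3445/38338 + 37528/(-7146) = 3445*(1/38338) + 37528*(-1/7146) = 3445/38338 - 18764/3573 = -707065247/136981674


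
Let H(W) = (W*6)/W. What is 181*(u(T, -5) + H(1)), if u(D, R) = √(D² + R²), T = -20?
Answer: 1086 + 905*√17 ≈ 4817.4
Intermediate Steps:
H(W) = 6 (H(W) = (6*W)/W = 6)
181*(u(T, -5) + H(1)) = 181*(√((-20)² + (-5)²) + 6) = 181*(√(400 + 25) + 6) = 181*(√425 + 6) = 181*(5*√17 + 6) = 181*(6 + 5*√17) = 1086 + 905*√17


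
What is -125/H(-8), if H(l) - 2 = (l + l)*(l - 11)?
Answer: -125/306 ≈ -0.40850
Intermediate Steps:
H(l) = 2 + 2*l*(-11 + l) (H(l) = 2 + (l + l)*(l - 11) = 2 + (2*l)*(-11 + l) = 2 + 2*l*(-11 + l))
-125/H(-8) = -125/(2 - 22*(-8) + 2*(-8)**2) = -125/(2 + 176 + 2*64) = -125/(2 + 176 + 128) = -125/306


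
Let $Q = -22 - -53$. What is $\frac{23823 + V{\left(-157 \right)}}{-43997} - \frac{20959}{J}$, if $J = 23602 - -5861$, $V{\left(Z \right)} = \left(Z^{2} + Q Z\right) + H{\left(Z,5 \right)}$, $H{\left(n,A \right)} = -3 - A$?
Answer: $- \frac{2206631534}{1296283611} \approx -1.7023$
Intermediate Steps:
$Q = 31$ ($Q = -22 + 53 = 31$)
$V{\left(Z \right)} = -8 + Z^{2} + 31 Z$ ($V{\left(Z \right)} = \left(Z^{2} + 31 Z\right) - 8 = -8 + Z^{2} + 31 Z$)
$J = 29463$ ($J = 23602 + 5861 = 29463$)
$\frac{23823 + V{\left(-157 \right)}}{-43997} - \frac{20959}{J} = \frac{23823 + \left(-8 + \left(-157\right)^{2} + 31 \left(-157\right)\right)}{-43997} - \frac{20959}{29463} = \left(23823 - -19774\right) \left(- \frac{1}{43997}\right) - \frac{20959}{29463} = \left(23823 + 19774\right) \left(- \frac{1}{43997}\right) - \frac{20959}{29463} = 43597 \left(- \frac{1}{43997}\right) - \frac{20959}{29463} = - \frac{43597}{43997} - \frac{20959}{29463} = - \frac{2206631534}{1296283611}$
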